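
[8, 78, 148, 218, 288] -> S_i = 8 + 70*i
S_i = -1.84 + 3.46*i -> [-1.84, 1.62, 5.08, 8.54, 12.0]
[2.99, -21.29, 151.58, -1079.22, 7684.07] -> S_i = 2.99*(-7.12)^i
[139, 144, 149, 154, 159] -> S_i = 139 + 5*i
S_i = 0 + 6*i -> [0, 6, 12, 18, 24]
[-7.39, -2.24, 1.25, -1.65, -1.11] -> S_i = Random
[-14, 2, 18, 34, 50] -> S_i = -14 + 16*i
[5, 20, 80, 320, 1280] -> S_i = 5*4^i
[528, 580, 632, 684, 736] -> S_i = 528 + 52*i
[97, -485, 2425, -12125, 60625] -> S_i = 97*-5^i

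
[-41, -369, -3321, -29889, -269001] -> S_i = -41*9^i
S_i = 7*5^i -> [7, 35, 175, 875, 4375]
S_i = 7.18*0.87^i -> [7.18, 6.25, 5.43, 4.73, 4.11]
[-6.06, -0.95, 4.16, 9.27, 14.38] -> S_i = -6.06 + 5.11*i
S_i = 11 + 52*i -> [11, 63, 115, 167, 219]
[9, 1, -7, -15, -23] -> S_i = 9 + -8*i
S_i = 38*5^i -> [38, 190, 950, 4750, 23750]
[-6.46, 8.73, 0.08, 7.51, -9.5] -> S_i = Random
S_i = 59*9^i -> [59, 531, 4779, 43011, 387099]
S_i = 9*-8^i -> [9, -72, 576, -4608, 36864]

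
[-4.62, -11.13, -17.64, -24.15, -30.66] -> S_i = -4.62 + -6.51*i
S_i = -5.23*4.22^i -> [-5.23, -22.07, -93.14, -393.04, -1658.64]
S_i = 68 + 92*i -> [68, 160, 252, 344, 436]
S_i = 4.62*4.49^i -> [4.62, 20.74, 93.14, 418.2, 1877.7]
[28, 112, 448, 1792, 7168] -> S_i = 28*4^i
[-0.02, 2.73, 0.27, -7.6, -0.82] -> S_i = Random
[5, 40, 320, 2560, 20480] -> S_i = 5*8^i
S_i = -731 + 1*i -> [-731, -730, -729, -728, -727]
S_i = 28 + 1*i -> [28, 29, 30, 31, 32]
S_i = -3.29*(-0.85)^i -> [-3.29, 2.8, -2.38, 2.02, -1.72]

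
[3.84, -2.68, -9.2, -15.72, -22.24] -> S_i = 3.84 + -6.52*i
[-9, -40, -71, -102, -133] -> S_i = -9 + -31*i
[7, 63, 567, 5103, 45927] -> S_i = 7*9^i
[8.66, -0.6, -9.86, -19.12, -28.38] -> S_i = 8.66 + -9.26*i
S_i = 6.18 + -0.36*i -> [6.18, 5.82, 5.46, 5.1, 4.74]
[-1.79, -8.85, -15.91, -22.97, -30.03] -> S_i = -1.79 + -7.06*i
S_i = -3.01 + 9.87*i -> [-3.01, 6.86, 16.73, 26.6, 36.47]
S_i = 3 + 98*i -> [3, 101, 199, 297, 395]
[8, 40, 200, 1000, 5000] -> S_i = 8*5^i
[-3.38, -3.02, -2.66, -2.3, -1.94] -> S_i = -3.38 + 0.36*i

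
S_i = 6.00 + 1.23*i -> [6.0, 7.23, 8.46, 9.69, 10.92]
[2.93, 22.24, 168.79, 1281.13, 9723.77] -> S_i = 2.93*7.59^i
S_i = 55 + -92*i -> [55, -37, -129, -221, -313]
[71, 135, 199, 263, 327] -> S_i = 71 + 64*i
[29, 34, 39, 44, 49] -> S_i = 29 + 5*i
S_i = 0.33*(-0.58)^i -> [0.33, -0.19, 0.11, -0.06, 0.04]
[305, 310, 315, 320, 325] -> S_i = 305 + 5*i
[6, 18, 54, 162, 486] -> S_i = 6*3^i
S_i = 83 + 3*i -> [83, 86, 89, 92, 95]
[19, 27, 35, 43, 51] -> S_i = 19 + 8*i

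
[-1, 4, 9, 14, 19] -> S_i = -1 + 5*i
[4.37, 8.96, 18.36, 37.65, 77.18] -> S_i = 4.37*2.05^i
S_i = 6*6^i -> [6, 36, 216, 1296, 7776]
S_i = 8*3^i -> [8, 24, 72, 216, 648]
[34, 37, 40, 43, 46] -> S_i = 34 + 3*i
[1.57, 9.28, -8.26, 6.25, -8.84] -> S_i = Random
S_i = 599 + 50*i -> [599, 649, 699, 749, 799]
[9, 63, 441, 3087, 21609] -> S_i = 9*7^i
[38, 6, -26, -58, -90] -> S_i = 38 + -32*i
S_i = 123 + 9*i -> [123, 132, 141, 150, 159]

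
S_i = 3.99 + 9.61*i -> [3.99, 13.6, 23.21, 32.82, 42.43]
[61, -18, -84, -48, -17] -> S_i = Random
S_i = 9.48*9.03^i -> [9.48, 85.6, 773.01, 6980.26, 63031.75]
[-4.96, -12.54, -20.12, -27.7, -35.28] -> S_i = -4.96 + -7.58*i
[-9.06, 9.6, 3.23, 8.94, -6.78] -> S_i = Random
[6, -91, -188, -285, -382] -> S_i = 6 + -97*i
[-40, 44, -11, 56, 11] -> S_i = Random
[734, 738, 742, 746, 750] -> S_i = 734 + 4*i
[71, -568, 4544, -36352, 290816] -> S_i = 71*-8^i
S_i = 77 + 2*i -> [77, 79, 81, 83, 85]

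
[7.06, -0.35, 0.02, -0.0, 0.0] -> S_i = 7.06*(-0.05)^i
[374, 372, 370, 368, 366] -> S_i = 374 + -2*i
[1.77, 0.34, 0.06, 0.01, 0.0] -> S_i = 1.77*0.19^i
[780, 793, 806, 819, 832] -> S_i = 780 + 13*i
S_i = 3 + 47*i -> [3, 50, 97, 144, 191]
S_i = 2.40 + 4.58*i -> [2.4, 6.98, 11.56, 16.14, 20.72]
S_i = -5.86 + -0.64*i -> [-5.86, -6.5, -7.14, -7.78, -8.42]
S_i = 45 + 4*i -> [45, 49, 53, 57, 61]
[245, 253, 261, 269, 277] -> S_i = 245 + 8*i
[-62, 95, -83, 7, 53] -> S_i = Random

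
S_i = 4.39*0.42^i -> [4.39, 1.84, 0.77, 0.33, 0.14]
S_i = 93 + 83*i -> [93, 176, 259, 342, 425]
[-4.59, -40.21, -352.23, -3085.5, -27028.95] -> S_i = -4.59*8.76^i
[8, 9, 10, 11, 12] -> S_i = 8 + 1*i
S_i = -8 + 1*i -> [-8, -7, -6, -5, -4]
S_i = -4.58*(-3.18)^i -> [-4.58, 14.56, -46.31, 147.28, -468.35]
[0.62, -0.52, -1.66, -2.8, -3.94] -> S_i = 0.62 + -1.14*i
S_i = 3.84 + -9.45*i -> [3.84, -5.61, -15.06, -24.51, -33.96]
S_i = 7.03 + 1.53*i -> [7.03, 8.56, 10.09, 11.62, 13.15]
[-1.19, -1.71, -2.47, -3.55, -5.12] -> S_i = -1.19*1.44^i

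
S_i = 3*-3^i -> [3, -9, 27, -81, 243]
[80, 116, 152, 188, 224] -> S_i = 80 + 36*i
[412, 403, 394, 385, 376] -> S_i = 412 + -9*i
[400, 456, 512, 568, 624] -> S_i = 400 + 56*i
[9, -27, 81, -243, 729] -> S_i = 9*-3^i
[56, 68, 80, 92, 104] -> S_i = 56 + 12*i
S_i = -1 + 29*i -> [-1, 28, 57, 86, 115]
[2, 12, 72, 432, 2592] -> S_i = 2*6^i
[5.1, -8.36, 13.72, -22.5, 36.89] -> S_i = 5.10*(-1.64)^i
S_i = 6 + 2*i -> [6, 8, 10, 12, 14]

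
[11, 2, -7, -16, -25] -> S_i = 11 + -9*i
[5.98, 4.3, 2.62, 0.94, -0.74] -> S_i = 5.98 + -1.68*i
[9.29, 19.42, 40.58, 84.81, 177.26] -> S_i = 9.29*2.09^i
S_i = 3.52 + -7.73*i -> [3.52, -4.21, -11.94, -19.67, -27.4]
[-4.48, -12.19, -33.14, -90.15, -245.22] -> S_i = -4.48*2.72^i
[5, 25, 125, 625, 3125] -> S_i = 5*5^i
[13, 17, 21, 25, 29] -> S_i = 13 + 4*i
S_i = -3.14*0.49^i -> [-3.14, -1.54, -0.75, -0.37, -0.18]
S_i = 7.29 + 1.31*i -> [7.29, 8.6, 9.91, 11.22, 12.53]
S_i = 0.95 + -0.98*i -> [0.95, -0.03, -1.01, -1.99, -2.97]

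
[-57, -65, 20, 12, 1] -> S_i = Random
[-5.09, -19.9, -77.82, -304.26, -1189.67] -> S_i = -5.09*3.91^i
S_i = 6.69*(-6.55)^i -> [6.69, -43.82, 287.02, -1879.97, 12313.78]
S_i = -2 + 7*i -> [-2, 5, 12, 19, 26]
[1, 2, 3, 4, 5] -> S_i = 1 + 1*i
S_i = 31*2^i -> [31, 62, 124, 248, 496]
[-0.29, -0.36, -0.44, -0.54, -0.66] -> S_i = -0.29*1.23^i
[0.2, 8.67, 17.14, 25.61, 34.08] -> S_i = 0.20 + 8.47*i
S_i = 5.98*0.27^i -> [5.98, 1.61, 0.44, 0.12, 0.03]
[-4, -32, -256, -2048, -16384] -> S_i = -4*8^i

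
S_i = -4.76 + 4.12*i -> [-4.76, -0.64, 3.48, 7.6, 11.72]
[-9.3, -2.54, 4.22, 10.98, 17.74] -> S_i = -9.30 + 6.76*i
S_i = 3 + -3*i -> [3, 0, -3, -6, -9]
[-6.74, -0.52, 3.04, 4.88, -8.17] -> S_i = Random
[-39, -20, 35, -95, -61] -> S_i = Random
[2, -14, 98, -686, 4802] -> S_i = 2*-7^i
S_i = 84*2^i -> [84, 168, 336, 672, 1344]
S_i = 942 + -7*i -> [942, 935, 928, 921, 914]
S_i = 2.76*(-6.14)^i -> [2.76, -16.95, 104.05, -638.87, 3922.68]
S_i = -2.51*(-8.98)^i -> [-2.51, 22.54, -202.41, 1817.62, -16322.21]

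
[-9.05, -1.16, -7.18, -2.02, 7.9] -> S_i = Random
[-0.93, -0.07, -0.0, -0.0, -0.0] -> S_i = -0.93*0.07^i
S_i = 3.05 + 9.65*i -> [3.05, 12.7, 22.35, 32.0, 41.65]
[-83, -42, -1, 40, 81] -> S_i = -83 + 41*i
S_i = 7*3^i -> [7, 21, 63, 189, 567]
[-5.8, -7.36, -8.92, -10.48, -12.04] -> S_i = -5.80 + -1.56*i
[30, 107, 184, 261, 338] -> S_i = 30 + 77*i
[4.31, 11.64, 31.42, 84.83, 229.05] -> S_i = 4.31*2.70^i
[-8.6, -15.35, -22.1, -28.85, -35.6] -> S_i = -8.60 + -6.75*i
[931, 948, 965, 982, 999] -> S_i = 931 + 17*i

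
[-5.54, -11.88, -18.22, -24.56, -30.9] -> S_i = -5.54 + -6.34*i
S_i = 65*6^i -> [65, 390, 2340, 14040, 84240]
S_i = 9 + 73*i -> [9, 82, 155, 228, 301]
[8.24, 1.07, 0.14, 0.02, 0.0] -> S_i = 8.24*0.13^i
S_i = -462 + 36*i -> [-462, -426, -390, -354, -318]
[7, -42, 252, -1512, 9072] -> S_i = 7*-6^i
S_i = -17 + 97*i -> [-17, 80, 177, 274, 371]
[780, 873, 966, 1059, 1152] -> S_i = 780 + 93*i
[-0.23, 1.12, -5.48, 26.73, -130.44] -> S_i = -0.23*(-4.88)^i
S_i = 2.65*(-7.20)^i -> [2.65, -19.08, 137.38, -989.11, 7121.57]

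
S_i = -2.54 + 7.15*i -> [-2.54, 4.61, 11.76, 18.91, 26.06]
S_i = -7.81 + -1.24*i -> [-7.81, -9.05, -10.29, -11.53, -12.77]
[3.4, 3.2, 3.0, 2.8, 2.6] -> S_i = 3.40 + -0.20*i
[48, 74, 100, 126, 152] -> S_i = 48 + 26*i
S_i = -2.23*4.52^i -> [-2.23, -10.08, -45.56, -205.93, -930.8]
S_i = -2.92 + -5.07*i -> [-2.92, -7.99, -13.06, -18.13, -23.2]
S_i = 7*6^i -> [7, 42, 252, 1512, 9072]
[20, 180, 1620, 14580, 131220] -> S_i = 20*9^i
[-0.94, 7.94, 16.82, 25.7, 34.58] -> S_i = -0.94 + 8.88*i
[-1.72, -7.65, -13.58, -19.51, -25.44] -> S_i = -1.72 + -5.93*i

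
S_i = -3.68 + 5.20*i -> [-3.68, 1.52, 6.72, 11.92, 17.12]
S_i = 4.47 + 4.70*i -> [4.47, 9.17, 13.87, 18.57, 23.27]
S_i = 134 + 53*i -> [134, 187, 240, 293, 346]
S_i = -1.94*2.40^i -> [-1.94, -4.66, -11.17, -26.82, -64.36]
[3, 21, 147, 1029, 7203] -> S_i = 3*7^i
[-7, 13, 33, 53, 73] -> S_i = -7 + 20*i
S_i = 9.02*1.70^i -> [9.02, 15.33, 26.07, 44.32, 75.34]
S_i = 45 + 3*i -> [45, 48, 51, 54, 57]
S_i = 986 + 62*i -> [986, 1048, 1110, 1172, 1234]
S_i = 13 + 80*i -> [13, 93, 173, 253, 333]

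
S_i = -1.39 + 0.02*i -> [-1.39, -1.37, -1.35, -1.33, -1.31]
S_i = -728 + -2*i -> [-728, -730, -732, -734, -736]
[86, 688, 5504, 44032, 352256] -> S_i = 86*8^i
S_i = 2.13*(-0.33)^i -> [2.13, -0.7, 0.23, -0.08, 0.03]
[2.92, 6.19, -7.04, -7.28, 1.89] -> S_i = Random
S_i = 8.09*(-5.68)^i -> [8.09, -45.95, 261.0, -1482.5, 8420.58]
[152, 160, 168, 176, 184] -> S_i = 152 + 8*i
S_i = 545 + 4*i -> [545, 549, 553, 557, 561]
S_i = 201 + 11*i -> [201, 212, 223, 234, 245]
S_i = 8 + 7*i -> [8, 15, 22, 29, 36]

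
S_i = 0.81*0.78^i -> [0.81, 0.63, 0.49, 0.38, 0.3]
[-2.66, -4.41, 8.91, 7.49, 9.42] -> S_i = Random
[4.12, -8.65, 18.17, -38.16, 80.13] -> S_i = 4.12*(-2.10)^i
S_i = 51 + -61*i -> [51, -10, -71, -132, -193]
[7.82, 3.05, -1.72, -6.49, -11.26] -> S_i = 7.82 + -4.77*i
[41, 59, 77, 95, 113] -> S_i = 41 + 18*i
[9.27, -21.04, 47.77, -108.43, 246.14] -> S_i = 9.27*(-2.27)^i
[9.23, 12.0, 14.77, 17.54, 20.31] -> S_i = 9.23 + 2.77*i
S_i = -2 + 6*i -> [-2, 4, 10, 16, 22]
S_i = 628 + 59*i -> [628, 687, 746, 805, 864]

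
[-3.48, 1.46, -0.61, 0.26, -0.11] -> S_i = -3.48*(-0.42)^i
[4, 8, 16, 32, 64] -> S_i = 4*2^i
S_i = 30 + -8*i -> [30, 22, 14, 6, -2]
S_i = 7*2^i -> [7, 14, 28, 56, 112]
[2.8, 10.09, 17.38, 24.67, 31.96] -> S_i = 2.80 + 7.29*i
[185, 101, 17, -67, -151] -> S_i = 185 + -84*i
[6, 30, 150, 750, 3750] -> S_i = 6*5^i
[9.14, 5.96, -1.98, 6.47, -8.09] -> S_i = Random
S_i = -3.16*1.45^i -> [-3.16, -4.58, -6.64, -9.63, -13.97]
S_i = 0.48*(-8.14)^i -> [0.48, -3.91, 31.8, -258.89, 2107.36]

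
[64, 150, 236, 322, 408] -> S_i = 64 + 86*i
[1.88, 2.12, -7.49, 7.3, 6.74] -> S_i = Random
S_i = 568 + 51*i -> [568, 619, 670, 721, 772]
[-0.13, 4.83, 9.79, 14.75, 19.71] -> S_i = -0.13 + 4.96*i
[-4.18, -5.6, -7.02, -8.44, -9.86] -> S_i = -4.18 + -1.42*i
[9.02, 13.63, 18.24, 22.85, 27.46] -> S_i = 9.02 + 4.61*i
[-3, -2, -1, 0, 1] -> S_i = -3 + 1*i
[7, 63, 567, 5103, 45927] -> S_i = 7*9^i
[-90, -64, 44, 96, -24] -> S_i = Random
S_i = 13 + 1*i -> [13, 14, 15, 16, 17]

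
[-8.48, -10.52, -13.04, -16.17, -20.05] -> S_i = -8.48*1.24^i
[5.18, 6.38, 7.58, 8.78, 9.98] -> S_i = 5.18 + 1.20*i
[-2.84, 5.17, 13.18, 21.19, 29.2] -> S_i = -2.84 + 8.01*i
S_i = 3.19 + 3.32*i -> [3.19, 6.51, 9.83, 13.15, 16.47]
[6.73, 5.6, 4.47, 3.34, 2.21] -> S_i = 6.73 + -1.13*i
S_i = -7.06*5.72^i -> [-7.06, -40.38, -230.99, -1321.27, -7557.69]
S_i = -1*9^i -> [-1, -9, -81, -729, -6561]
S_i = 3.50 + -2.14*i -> [3.5, 1.36, -0.78, -2.92, -5.06]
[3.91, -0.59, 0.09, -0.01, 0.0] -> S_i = 3.91*(-0.15)^i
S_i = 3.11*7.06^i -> [3.11, 21.96, 155.01, 1094.4, 7726.44]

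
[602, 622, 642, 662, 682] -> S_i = 602 + 20*i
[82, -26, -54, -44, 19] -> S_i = Random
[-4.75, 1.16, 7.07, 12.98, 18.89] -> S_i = -4.75 + 5.91*i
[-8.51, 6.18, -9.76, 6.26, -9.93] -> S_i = Random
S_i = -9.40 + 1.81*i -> [-9.4, -7.59, -5.78, -3.97, -2.16]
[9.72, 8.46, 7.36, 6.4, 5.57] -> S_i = 9.72*0.87^i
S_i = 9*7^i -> [9, 63, 441, 3087, 21609]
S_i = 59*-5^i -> [59, -295, 1475, -7375, 36875]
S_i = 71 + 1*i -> [71, 72, 73, 74, 75]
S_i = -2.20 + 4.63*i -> [-2.2, 2.43, 7.06, 11.69, 16.32]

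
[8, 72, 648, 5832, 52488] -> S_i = 8*9^i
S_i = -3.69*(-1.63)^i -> [-3.69, 6.01, -9.8, 15.98, -26.05]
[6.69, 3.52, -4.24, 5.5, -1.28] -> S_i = Random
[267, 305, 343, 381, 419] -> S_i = 267 + 38*i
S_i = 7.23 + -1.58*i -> [7.23, 5.65, 4.07, 2.49, 0.91]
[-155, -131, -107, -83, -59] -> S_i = -155 + 24*i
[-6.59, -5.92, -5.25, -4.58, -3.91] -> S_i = -6.59 + 0.67*i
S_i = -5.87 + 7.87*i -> [-5.87, 2.0, 9.87, 17.74, 25.61]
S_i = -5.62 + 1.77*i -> [-5.62, -3.85, -2.08, -0.31, 1.46]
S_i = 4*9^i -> [4, 36, 324, 2916, 26244]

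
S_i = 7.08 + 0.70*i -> [7.08, 7.78, 8.48, 9.18, 9.88]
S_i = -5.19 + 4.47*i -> [-5.19, -0.72, 3.75, 8.22, 12.69]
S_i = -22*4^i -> [-22, -88, -352, -1408, -5632]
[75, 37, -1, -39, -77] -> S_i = 75 + -38*i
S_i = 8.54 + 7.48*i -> [8.54, 16.02, 23.5, 30.98, 38.46]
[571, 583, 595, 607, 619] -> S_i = 571 + 12*i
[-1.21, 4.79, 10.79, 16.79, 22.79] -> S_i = -1.21 + 6.00*i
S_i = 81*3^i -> [81, 243, 729, 2187, 6561]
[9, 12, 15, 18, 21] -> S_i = 9 + 3*i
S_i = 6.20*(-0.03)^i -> [6.2, -0.19, 0.01, -0.0, 0.0]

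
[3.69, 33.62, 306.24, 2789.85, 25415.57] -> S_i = 3.69*9.11^i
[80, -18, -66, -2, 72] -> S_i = Random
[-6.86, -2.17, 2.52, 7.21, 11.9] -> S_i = -6.86 + 4.69*i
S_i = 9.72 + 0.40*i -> [9.72, 10.12, 10.52, 10.92, 11.32]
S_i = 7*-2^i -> [7, -14, 28, -56, 112]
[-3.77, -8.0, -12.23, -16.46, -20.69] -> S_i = -3.77 + -4.23*i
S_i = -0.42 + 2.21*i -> [-0.42, 1.79, 4.0, 6.21, 8.42]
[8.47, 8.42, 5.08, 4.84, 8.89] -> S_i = Random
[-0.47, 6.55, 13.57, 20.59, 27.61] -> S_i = -0.47 + 7.02*i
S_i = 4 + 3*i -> [4, 7, 10, 13, 16]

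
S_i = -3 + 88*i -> [-3, 85, 173, 261, 349]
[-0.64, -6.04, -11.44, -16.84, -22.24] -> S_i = -0.64 + -5.40*i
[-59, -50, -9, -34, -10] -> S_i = Random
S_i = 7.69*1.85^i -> [7.69, 14.23, 26.32, 48.69, 90.08]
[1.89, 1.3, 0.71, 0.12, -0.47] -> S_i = 1.89 + -0.59*i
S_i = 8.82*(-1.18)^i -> [8.82, -10.41, 12.28, -14.49, 17.1]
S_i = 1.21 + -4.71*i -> [1.21, -3.5, -8.21, -12.92, -17.63]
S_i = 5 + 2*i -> [5, 7, 9, 11, 13]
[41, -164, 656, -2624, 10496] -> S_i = 41*-4^i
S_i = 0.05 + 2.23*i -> [0.05, 2.28, 4.51, 6.74, 8.97]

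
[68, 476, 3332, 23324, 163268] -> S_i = 68*7^i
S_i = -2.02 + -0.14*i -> [-2.02, -2.16, -2.3, -2.44, -2.58]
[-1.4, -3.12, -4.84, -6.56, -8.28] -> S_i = -1.40 + -1.72*i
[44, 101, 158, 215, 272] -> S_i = 44 + 57*i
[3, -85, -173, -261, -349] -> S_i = 3 + -88*i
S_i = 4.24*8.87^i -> [4.24, 37.61, 333.59, 2958.94, 26245.83]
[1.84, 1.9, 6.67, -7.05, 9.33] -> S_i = Random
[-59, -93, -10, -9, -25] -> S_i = Random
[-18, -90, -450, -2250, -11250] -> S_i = -18*5^i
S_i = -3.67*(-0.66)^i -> [-3.67, 2.42, -1.6, 1.06, -0.7]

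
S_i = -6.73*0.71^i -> [-6.73, -4.78, -3.39, -2.41, -1.71]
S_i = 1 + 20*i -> [1, 21, 41, 61, 81]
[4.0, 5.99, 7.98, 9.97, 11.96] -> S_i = 4.00 + 1.99*i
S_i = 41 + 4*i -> [41, 45, 49, 53, 57]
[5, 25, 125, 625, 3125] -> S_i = 5*5^i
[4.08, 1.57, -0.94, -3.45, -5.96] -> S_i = 4.08 + -2.51*i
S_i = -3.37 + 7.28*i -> [-3.37, 3.91, 11.19, 18.47, 25.75]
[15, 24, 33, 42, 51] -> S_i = 15 + 9*i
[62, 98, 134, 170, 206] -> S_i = 62 + 36*i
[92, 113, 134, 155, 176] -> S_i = 92 + 21*i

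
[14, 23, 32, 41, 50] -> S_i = 14 + 9*i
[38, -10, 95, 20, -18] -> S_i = Random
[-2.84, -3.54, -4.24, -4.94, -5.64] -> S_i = -2.84 + -0.70*i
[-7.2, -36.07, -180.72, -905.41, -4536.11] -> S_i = -7.20*5.01^i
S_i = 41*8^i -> [41, 328, 2624, 20992, 167936]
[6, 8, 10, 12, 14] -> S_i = 6 + 2*i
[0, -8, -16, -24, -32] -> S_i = 0 + -8*i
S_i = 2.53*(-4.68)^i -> [2.53, -11.84, 55.41, -259.33, 1213.68]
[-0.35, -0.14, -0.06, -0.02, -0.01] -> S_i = -0.35*0.40^i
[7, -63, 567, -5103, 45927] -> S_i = 7*-9^i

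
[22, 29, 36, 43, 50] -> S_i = 22 + 7*i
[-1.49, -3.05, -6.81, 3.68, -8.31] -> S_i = Random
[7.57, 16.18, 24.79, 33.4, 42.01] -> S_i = 7.57 + 8.61*i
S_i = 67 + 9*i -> [67, 76, 85, 94, 103]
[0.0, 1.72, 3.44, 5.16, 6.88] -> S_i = 0.00 + 1.72*i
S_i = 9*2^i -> [9, 18, 36, 72, 144]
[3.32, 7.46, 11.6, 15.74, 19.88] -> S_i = 3.32 + 4.14*i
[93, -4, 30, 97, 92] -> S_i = Random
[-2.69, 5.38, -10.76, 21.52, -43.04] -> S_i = -2.69*(-2.00)^i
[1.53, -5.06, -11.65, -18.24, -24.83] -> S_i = 1.53 + -6.59*i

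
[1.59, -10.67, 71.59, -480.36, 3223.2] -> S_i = 1.59*(-6.71)^i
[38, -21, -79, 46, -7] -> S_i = Random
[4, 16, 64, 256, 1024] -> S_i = 4*4^i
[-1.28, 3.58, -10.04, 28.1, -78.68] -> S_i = -1.28*(-2.80)^i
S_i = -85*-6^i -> [-85, 510, -3060, 18360, -110160]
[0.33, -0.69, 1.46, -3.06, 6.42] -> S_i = 0.33*(-2.10)^i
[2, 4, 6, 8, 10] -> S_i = 2 + 2*i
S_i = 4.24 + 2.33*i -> [4.24, 6.57, 8.9, 11.23, 13.56]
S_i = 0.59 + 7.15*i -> [0.59, 7.74, 14.89, 22.04, 29.19]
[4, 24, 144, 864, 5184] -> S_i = 4*6^i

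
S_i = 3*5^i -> [3, 15, 75, 375, 1875]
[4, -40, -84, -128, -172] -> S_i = 4 + -44*i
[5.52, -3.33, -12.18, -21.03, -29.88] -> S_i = 5.52 + -8.85*i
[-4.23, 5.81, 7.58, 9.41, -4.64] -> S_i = Random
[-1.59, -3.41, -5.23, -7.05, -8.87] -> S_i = -1.59 + -1.82*i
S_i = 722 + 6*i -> [722, 728, 734, 740, 746]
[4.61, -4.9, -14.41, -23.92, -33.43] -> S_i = 4.61 + -9.51*i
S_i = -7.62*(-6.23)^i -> [-7.62, 47.47, -295.75, 1842.55, -11479.08]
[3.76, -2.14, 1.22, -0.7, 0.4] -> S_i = 3.76*(-0.57)^i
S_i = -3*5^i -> [-3, -15, -75, -375, -1875]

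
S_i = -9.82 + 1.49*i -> [-9.82, -8.33, -6.84, -5.35, -3.86]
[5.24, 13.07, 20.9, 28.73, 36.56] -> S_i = 5.24 + 7.83*i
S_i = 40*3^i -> [40, 120, 360, 1080, 3240]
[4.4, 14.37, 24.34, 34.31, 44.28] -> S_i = 4.40 + 9.97*i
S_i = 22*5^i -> [22, 110, 550, 2750, 13750]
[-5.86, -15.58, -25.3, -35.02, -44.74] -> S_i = -5.86 + -9.72*i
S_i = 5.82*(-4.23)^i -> [5.82, -24.62, 104.14, -440.5, 1863.31]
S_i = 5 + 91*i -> [5, 96, 187, 278, 369]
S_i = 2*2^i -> [2, 4, 8, 16, 32]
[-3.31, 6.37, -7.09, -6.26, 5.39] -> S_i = Random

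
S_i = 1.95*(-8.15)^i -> [1.95, -15.89, 129.52, -1055.62, 8603.3]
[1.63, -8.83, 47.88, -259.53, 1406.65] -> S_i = 1.63*(-5.42)^i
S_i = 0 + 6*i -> [0, 6, 12, 18, 24]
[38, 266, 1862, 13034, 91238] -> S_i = 38*7^i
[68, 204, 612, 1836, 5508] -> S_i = 68*3^i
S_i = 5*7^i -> [5, 35, 245, 1715, 12005]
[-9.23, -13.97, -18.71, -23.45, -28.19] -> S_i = -9.23 + -4.74*i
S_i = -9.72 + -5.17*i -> [-9.72, -14.89, -20.06, -25.23, -30.4]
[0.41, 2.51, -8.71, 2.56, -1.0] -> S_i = Random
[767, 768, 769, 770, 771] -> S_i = 767 + 1*i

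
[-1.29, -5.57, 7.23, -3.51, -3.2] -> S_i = Random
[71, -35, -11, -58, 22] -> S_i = Random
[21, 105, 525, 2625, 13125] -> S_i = 21*5^i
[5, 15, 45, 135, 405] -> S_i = 5*3^i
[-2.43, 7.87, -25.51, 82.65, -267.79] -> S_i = -2.43*(-3.24)^i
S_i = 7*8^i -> [7, 56, 448, 3584, 28672]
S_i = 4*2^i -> [4, 8, 16, 32, 64]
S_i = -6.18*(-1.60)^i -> [-6.18, 9.89, -15.82, 25.31, -40.5]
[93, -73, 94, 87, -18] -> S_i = Random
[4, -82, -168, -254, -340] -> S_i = 4 + -86*i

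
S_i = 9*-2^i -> [9, -18, 36, -72, 144]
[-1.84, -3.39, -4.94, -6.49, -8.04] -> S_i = -1.84 + -1.55*i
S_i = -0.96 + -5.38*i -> [-0.96, -6.34, -11.72, -17.1, -22.48]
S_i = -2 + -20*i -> [-2, -22, -42, -62, -82]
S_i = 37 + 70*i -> [37, 107, 177, 247, 317]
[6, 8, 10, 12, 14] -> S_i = 6 + 2*i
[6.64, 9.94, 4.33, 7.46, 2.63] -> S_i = Random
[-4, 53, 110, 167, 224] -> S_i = -4 + 57*i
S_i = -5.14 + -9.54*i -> [-5.14, -14.68, -24.22, -33.76, -43.3]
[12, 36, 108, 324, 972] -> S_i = 12*3^i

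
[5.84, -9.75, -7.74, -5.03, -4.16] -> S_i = Random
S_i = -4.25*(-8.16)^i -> [-4.25, 34.68, -282.99, 2309.19, -18842.98]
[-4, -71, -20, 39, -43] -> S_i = Random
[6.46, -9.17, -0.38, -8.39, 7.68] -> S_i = Random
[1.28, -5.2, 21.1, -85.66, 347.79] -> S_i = 1.28*(-4.06)^i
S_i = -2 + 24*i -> [-2, 22, 46, 70, 94]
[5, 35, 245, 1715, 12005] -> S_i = 5*7^i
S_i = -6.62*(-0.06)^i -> [-6.62, 0.4, -0.02, 0.0, -0.0]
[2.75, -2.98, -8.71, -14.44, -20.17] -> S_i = 2.75 + -5.73*i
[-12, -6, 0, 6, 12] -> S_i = -12 + 6*i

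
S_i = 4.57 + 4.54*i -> [4.57, 9.11, 13.65, 18.19, 22.73]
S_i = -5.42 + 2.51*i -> [-5.42, -2.91, -0.4, 2.11, 4.62]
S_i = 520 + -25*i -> [520, 495, 470, 445, 420]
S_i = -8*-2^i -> [-8, 16, -32, 64, -128]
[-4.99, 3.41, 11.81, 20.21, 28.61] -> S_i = -4.99 + 8.40*i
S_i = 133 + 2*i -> [133, 135, 137, 139, 141]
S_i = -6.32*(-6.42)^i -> [-6.32, 40.57, -260.49, 1672.33, -10736.36]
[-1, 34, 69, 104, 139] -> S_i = -1 + 35*i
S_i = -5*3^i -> [-5, -15, -45, -135, -405]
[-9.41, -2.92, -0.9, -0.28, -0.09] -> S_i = -9.41*0.31^i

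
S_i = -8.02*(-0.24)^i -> [-8.02, 1.92, -0.46, 0.11, -0.03]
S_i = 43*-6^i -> [43, -258, 1548, -9288, 55728]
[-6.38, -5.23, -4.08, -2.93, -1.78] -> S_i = -6.38 + 1.15*i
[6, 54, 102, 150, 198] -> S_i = 6 + 48*i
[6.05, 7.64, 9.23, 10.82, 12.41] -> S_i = 6.05 + 1.59*i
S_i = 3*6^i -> [3, 18, 108, 648, 3888]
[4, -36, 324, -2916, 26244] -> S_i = 4*-9^i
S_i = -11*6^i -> [-11, -66, -396, -2376, -14256]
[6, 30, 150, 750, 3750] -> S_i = 6*5^i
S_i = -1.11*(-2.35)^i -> [-1.11, 2.61, -6.13, 14.41, -33.85]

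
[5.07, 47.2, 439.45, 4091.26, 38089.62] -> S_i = 5.07*9.31^i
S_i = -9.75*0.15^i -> [-9.75, -1.46, -0.22, -0.03, -0.0]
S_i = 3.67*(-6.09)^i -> [3.67, -22.35, 136.11, -828.93, 5048.18]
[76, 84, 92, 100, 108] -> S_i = 76 + 8*i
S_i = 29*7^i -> [29, 203, 1421, 9947, 69629]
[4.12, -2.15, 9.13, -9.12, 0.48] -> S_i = Random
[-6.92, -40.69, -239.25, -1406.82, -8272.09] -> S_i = -6.92*5.88^i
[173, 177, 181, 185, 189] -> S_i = 173 + 4*i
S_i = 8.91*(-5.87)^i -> [8.91, -52.3, 307.01, -1802.15, 10578.65]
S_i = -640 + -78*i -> [-640, -718, -796, -874, -952]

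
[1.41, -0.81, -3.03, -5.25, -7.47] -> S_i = 1.41 + -2.22*i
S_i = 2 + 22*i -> [2, 24, 46, 68, 90]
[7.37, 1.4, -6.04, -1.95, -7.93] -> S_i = Random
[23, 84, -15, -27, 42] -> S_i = Random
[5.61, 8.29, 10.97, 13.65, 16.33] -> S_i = 5.61 + 2.68*i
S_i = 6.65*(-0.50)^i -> [6.65, -3.32, 1.66, -0.83, 0.42]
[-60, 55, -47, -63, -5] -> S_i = Random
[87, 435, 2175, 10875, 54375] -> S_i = 87*5^i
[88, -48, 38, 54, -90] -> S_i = Random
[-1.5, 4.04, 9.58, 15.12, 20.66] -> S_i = -1.50 + 5.54*i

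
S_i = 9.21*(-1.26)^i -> [9.21, -11.6, 14.62, -18.42, 23.21]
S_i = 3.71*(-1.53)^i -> [3.71, -5.68, 8.68, -13.29, 20.33]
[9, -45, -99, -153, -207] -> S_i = 9 + -54*i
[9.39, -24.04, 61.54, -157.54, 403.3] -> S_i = 9.39*(-2.56)^i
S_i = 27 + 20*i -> [27, 47, 67, 87, 107]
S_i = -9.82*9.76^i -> [-9.82, -95.84, -935.43, -9129.79, -89106.78]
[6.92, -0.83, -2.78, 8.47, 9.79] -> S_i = Random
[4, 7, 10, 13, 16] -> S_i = 4 + 3*i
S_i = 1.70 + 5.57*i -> [1.7, 7.27, 12.84, 18.41, 23.98]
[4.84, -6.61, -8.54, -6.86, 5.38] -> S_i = Random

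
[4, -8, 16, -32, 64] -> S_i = 4*-2^i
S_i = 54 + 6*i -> [54, 60, 66, 72, 78]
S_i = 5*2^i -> [5, 10, 20, 40, 80]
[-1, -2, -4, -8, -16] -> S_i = -1*2^i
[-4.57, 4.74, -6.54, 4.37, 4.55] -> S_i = Random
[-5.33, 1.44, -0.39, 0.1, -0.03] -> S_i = -5.33*(-0.27)^i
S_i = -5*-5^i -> [-5, 25, -125, 625, -3125]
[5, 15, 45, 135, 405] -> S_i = 5*3^i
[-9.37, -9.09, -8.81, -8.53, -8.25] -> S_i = -9.37 + 0.28*i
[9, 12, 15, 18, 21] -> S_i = 9 + 3*i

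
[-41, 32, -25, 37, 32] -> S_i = Random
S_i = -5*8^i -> [-5, -40, -320, -2560, -20480]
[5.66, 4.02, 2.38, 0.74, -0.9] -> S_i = 5.66 + -1.64*i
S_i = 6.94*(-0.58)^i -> [6.94, -4.03, 2.33, -1.35, 0.79]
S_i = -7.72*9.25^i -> [-7.72, -71.41, -660.54, -6110.02, -56517.67]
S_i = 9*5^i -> [9, 45, 225, 1125, 5625]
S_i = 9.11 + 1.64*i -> [9.11, 10.75, 12.39, 14.03, 15.67]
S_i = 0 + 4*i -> [0, 4, 8, 12, 16]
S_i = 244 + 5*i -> [244, 249, 254, 259, 264]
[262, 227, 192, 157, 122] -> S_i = 262 + -35*i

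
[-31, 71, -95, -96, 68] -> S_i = Random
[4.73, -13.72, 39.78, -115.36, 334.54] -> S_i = 4.73*(-2.90)^i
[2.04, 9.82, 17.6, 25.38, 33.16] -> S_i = 2.04 + 7.78*i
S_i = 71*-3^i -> [71, -213, 639, -1917, 5751]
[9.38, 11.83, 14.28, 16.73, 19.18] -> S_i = 9.38 + 2.45*i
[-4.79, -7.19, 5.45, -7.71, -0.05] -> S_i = Random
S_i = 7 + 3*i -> [7, 10, 13, 16, 19]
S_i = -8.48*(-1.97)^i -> [-8.48, 16.71, -32.91, 64.83, -127.72]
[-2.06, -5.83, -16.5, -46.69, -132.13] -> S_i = -2.06*2.83^i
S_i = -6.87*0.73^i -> [-6.87, -5.02, -3.66, -2.67, -1.95]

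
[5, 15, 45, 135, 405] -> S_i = 5*3^i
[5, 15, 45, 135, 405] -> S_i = 5*3^i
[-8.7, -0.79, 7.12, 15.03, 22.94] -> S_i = -8.70 + 7.91*i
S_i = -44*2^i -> [-44, -88, -176, -352, -704]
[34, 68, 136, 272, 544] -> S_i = 34*2^i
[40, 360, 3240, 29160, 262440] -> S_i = 40*9^i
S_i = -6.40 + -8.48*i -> [-6.4, -14.88, -23.36, -31.84, -40.32]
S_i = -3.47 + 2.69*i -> [-3.47, -0.78, 1.91, 4.6, 7.29]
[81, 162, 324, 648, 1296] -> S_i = 81*2^i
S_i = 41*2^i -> [41, 82, 164, 328, 656]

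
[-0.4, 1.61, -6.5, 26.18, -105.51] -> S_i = -0.40*(-4.03)^i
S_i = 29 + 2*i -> [29, 31, 33, 35, 37]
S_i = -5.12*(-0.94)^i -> [-5.12, 4.81, -4.52, 4.25, -4.0]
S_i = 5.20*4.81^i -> [5.2, 25.01, 120.31, 578.68, 2783.45]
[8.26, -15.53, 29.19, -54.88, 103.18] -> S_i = 8.26*(-1.88)^i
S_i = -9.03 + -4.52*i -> [-9.03, -13.55, -18.07, -22.59, -27.11]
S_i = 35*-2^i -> [35, -70, 140, -280, 560]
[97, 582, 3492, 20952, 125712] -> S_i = 97*6^i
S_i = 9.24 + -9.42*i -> [9.24, -0.18, -9.6, -19.02, -28.44]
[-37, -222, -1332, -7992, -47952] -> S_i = -37*6^i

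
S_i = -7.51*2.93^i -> [-7.51, -22.0, -64.47, -188.9, -553.49]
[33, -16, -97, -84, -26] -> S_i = Random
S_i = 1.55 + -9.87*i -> [1.55, -8.32, -18.19, -28.06, -37.93]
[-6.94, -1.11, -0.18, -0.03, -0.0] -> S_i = -6.94*0.16^i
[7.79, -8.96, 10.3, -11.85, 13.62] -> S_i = 7.79*(-1.15)^i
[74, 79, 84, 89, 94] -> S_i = 74 + 5*i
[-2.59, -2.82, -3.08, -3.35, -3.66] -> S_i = -2.59*1.09^i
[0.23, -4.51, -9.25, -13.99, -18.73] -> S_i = 0.23 + -4.74*i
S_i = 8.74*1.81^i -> [8.74, 15.82, 28.63, 51.83, 93.8]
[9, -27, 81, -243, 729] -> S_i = 9*-3^i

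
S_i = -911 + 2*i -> [-911, -909, -907, -905, -903]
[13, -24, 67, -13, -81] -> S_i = Random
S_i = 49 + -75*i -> [49, -26, -101, -176, -251]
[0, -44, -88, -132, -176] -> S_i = 0 + -44*i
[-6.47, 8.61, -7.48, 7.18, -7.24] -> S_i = Random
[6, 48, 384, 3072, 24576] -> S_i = 6*8^i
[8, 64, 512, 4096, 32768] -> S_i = 8*8^i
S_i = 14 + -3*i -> [14, 11, 8, 5, 2]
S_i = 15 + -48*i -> [15, -33, -81, -129, -177]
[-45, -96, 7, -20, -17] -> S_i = Random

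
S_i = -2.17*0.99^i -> [-2.17, -2.15, -2.13, -2.11, -2.08]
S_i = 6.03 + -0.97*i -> [6.03, 5.06, 4.09, 3.12, 2.15]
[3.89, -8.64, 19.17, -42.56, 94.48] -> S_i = 3.89*(-2.22)^i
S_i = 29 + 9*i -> [29, 38, 47, 56, 65]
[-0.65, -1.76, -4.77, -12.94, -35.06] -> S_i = -0.65*2.71^i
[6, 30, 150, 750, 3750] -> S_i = 6*5^i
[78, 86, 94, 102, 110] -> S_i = 78 + 8*i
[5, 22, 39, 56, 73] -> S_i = 5 + 17*i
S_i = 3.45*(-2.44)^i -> [3.45, -8.42, 20.54, -50.12, 122.29]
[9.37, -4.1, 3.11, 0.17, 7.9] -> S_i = Random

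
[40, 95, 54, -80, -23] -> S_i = Random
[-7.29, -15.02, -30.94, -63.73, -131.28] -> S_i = -7.29*2.06^i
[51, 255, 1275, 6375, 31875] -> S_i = 51*5^i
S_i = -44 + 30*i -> [-44, -14, 16, 46, 76]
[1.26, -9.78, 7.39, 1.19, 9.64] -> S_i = Random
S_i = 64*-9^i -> [64, -576, 5184, -46656, 419904]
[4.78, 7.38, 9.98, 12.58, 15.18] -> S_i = 4.78 + 2.60*i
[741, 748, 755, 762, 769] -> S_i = 741 + 7*i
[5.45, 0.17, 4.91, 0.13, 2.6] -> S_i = Random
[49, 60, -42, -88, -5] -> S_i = Random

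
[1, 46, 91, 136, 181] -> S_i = 1 + 45*i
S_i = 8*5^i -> [8, 40, 200, 1000, 5000]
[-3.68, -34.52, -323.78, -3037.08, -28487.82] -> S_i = -3.68*9.38^i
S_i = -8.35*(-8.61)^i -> [-8.35, 71.89, -619.0, 5329.62, -45887.99]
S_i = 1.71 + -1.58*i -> [1.71, 0.13, -1.45, -3.03, -4.61]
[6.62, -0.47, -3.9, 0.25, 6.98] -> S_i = Random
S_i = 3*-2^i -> [3, -6, 12, -24, 48]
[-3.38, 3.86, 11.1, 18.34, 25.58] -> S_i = -3.38 + 7.24*i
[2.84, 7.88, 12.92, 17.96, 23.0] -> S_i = 2.84 + 5.04*i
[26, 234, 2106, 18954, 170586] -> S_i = 26*9^i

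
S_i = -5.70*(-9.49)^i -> [-5.7, 54.09, -513.34, 4871.62, -46231.68]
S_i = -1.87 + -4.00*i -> [-1.87, -5.87, -9.87, -13.87, -17.87]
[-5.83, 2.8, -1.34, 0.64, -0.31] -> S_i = -5.83*(-0.48)^i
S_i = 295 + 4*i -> [295, 299, 303, 307, 311]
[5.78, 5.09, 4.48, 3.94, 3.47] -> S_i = 5.78*0.88^i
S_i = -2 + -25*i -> [-2, -27, -52, -77, -102]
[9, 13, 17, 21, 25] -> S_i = 9 + 4*i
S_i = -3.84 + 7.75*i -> [-3.84, 3.91, 11.66, 19.41, 27.16]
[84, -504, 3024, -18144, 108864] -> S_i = 84*-6^i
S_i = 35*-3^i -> [35, -105, 315, -945, 2835]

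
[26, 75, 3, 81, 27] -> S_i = Random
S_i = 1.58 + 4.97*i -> [1.58, 6.55, 11.52, 16.49, 21.46]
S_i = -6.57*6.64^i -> [-6.57, -43.62, -289.67, -1923.4, -12771.38]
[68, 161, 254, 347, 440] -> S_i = 68 + 93*i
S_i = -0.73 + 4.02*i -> [-0.73, 3.29, 7.31, 11.33, 15.35]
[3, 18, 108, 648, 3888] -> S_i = 3*6^i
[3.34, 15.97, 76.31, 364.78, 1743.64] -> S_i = 3.34*4.78^i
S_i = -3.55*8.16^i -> [-3.55, -28.97, -236.38, -1928.85, -15739.43]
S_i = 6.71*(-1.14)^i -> [6.71, -7.65, 8.72, -9.94, 11.33]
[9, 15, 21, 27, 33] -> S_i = 9 + 6*i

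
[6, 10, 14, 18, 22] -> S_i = 6 + 4*i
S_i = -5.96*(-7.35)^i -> [-5.96, 43.81, -321.97, 2366.51, -17393.85]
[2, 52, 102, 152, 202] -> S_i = 2 + 50*i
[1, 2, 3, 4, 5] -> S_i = 1 + 1*i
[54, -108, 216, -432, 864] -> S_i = 54*-2^i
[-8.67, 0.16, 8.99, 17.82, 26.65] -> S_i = -8.67 + 8.83*i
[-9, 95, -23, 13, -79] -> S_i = Random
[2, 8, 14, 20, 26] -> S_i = 2 + 6*i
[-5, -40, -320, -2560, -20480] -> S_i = -5*8^i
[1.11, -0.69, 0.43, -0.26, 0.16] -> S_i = 1.11*(-0.62)^i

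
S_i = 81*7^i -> [81, 567, 3969, 27783, 194481]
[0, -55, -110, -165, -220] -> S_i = 0 + -55*i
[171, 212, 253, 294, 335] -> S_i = 171 + 41*i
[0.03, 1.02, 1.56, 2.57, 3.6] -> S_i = Random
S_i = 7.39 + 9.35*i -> [7.39, 16.74, 26.09, 35.44, 44.79]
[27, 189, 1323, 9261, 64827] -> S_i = 27*7^i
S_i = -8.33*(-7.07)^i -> [-8.33, 58.89, -416.37, 2943.77, -20812.42]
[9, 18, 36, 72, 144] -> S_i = 9*2^i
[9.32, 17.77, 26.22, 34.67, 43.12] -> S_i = 9.32 + 8.45*i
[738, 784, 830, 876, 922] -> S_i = 738 + 46*i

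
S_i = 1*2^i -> [1, 2, 4, 8, 16]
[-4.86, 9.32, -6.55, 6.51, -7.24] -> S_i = Random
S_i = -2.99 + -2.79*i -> [-2.99, -5.78, -8.57, -11.36, -14.15]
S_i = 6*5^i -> [6, 30, 150, 750, 3750]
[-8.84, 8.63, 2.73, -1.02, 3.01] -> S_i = Random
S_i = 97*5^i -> [97, 485, 2425, 12125, 60625]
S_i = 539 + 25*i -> [539, 564, 589, 614, 639]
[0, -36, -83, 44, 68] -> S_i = Random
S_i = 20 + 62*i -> [20, 82, 144, 206, 268]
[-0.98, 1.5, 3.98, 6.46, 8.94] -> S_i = -0.98 + 2.48*i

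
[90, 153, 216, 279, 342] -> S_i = 90 + 63*i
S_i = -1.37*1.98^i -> [-1.37, -2.71, -5.37, -10.63, -21.06]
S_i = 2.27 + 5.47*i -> [2.27, 7.74, 13.21, 18.68, 24.15]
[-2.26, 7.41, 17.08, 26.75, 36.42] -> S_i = -2.26 + 9.67*i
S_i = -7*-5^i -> [-7, 35, -175, 875, -4375]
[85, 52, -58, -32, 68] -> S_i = Random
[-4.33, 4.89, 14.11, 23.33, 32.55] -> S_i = -4.33 + 9.22*i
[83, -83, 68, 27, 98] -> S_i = Random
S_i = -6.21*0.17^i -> [-6.21, -1.06, -0.18, -0.03, -0.01]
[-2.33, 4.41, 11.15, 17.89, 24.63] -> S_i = -2.33 + 6.74*i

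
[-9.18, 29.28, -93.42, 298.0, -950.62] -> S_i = -9.18*(-3.19)^i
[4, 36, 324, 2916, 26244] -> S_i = 4*9^i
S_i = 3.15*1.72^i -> [3.15, 5.42, 9.32, 16.03, 27.57]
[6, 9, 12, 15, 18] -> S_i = 6 + 3*i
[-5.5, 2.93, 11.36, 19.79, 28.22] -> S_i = -5.50 + 8.43*i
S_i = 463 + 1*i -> [463, 464, 465, 466, 467]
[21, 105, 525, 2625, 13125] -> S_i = 21*5^i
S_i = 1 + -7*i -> [1, -6, -13, -20, -27]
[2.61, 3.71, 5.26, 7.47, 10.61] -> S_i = 2.61*1.42^i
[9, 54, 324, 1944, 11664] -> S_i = 9*6^i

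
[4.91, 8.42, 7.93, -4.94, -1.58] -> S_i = Random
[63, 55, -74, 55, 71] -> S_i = Random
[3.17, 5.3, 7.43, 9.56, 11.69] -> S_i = 3.17 + 2.13*i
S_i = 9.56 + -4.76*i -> [9.56, 4.8, 0.04, -4.72, -9.48]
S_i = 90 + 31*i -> [90, 121, 152, 183, 214]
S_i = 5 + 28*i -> [5, 33, 61, 89, 117]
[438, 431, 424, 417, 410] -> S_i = 438 + -7*i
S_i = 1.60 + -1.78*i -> [1.6, -0.18, -1.96, -3.74, -5.52]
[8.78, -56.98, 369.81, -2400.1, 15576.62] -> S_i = 8.78*(-6.49)^i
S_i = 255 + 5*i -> [255, 260, 265, 270, 275]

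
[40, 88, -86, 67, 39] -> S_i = Random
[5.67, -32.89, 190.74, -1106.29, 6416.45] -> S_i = 5.67*(-5.80)^i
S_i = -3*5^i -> [-3, -15, -75, -375, -1875]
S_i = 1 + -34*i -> [1, -33, -67, -101, -135]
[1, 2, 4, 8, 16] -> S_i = 1*2^i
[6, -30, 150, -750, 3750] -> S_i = 6*-5^i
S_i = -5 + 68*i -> [-5, 63, 131, 199, 267]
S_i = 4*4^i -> [4, 16, 64, 256, 1024]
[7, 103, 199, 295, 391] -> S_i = 7 + 96*i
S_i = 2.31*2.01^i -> [2.31, 4.64, 9.33, 18.76, 37.7]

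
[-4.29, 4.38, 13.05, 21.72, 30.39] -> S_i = -4.29 + 8.67*i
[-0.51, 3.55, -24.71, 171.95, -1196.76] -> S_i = -0.51*(-6.96)^i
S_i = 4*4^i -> [4, 16, 64, 256, 1024]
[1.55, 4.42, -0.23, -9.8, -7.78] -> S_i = Random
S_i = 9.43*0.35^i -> [9.43, 3.3, 1.16, 0.4, 0.14]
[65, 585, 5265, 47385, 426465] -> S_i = 65*9^i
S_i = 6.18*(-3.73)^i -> [6.18, -23.05, 85.98, -320.71, 1196.26]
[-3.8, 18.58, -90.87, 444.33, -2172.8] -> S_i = -3.80*(-4.89)^i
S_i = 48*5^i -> [48, 240, 1200, 6000, 30000]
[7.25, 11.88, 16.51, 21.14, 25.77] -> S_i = 7.25 + 4.63*i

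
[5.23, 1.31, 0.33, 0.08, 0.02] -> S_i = 5.23*0.25^i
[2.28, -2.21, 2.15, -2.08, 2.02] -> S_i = 2.28*(-0.97)^i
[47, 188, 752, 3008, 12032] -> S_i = 47*4^i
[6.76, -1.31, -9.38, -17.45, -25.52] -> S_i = 6.76 + -8.07*i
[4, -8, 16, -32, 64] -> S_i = 4*-2^i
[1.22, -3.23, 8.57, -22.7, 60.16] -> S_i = 1.22*(-2.65)^i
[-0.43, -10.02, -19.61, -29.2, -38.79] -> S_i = -0.43 + -9.59*i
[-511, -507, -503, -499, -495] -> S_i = -511 + 4*i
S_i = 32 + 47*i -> [32, 79, 126, 173, 220]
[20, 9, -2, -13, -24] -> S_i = 20 + -11*i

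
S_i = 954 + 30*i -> [954, 984, 1014, 1044, 1074]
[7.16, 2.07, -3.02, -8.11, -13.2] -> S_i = 7.16 + -5.09*i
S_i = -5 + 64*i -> [-5, 59, 123, 187, 251]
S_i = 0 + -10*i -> [0, -10, -20, -30, -40]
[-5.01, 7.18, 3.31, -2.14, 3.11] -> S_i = Random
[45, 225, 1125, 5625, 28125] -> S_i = 45*5^i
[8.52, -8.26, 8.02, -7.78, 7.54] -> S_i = 8.52*(-0.97)^i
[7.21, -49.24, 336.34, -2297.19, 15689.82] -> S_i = 7.21*(-6.83)^i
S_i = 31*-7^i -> [31, -217, 1519, -10633, 74431]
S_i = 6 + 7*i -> [6, 13, 20, 27, 34]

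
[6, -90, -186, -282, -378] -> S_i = 6 + -96*i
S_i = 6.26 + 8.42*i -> [6.26, 14.68, 23.1, 31.52, 39.94]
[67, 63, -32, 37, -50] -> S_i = Random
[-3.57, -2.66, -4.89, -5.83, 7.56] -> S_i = Random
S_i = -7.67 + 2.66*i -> [-7.67, -5.01, -2.35, 0.31, 2.97]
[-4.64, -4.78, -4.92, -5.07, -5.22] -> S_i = -4.64*1.03^i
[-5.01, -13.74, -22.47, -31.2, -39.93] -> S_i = -5.01 + -8.73*i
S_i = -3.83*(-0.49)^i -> [-3.83, 1.88, -0.92, 0.45, -0.22]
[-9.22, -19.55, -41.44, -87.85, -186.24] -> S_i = -9.22*2.12^i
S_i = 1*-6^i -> [1, -6, 36, -216, 1296]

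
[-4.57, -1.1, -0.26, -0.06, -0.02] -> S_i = -4.57*0.24^i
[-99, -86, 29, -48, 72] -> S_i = Random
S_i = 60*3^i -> [60, 180, 540, 1620, 4860]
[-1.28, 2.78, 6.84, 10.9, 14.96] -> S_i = -1.28 + 4.06*i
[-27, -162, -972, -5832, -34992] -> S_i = -27*6^i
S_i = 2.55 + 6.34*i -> [2.55, 8.89, 15.23, 21.57, 27.91]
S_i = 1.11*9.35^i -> [1.11, 10.38, 97.04, 907.31, 8483.39]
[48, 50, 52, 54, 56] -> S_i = 48 + 2*i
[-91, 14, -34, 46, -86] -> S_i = Random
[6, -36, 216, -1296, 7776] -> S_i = 6*-6^i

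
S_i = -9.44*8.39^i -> [-9.44, -79.2, -664.5, -5575.17, -46775.65]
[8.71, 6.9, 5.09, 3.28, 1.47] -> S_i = 8.71 + -1.81*i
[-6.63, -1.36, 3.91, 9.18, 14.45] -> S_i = -6.63 + 5.27*i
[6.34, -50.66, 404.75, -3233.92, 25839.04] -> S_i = 6.34*(-7.99)^i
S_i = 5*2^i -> [5, 10, 20, 40, 80]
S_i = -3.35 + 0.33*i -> [-3.35, -3.02, -2.69, -2.36, -2.03]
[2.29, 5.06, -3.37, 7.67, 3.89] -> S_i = Random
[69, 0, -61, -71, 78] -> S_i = Random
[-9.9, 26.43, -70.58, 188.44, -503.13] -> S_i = -9.90*(-2.67)^i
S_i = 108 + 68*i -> [108, 176, 244, 312, 380]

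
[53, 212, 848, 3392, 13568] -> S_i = 53*4^i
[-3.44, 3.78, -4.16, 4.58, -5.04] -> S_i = -3.44*(-1.10)^i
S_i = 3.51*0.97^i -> [3.51, 3.4, 3.3, 3.2, 3.11]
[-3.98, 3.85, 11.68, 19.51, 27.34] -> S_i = -3.98 + 7.83*i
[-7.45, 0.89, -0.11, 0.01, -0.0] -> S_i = -7.45*(-0.12)^i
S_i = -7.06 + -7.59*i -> [-7.06, -14.65, -22.24, -29.83, -37.42]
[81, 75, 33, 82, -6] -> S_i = Random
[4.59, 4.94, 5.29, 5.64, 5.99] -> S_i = 4.59 + 0.35*i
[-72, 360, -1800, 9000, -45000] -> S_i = -72*-5^i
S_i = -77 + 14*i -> [-77, -63, -49, -35, -21]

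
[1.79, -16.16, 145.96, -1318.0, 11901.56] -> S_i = 1.79*(-9.03)^i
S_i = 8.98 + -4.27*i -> [8.98, 4.71, 0.44, -3.83, -8.1]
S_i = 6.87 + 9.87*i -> [6.87, 16.74, 26.61, 36.48, 46.35]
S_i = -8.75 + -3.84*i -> [-8.75, -12.59, -16.43, -20.27, -24.11]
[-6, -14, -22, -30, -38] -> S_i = -6 + -8*i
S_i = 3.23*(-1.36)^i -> [3.23, -4.39, 5.97, -8.12, 11.05]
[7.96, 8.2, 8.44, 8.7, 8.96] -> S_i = 7.96*1.03^i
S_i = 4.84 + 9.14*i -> [4.84, 13.98, 23.12, 32.26, 41.4]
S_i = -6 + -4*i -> [-6, -10, -14, -18, -22]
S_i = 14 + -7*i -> [14, 7, 0, -7, -14]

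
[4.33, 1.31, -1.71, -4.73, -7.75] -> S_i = 4.33 + -3.02*i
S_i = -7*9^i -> [-7, -63, -567, -5103, -45927]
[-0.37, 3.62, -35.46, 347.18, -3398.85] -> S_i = -0.37*(-9.79)^i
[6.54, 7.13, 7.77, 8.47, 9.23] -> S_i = 6.54*1.09^i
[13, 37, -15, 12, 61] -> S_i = Random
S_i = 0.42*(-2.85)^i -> [0.42, -1.2, 3.41, -9.72, 27.71]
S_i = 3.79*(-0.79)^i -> [3.79, -2.99, 2.37, -1.87, 1.48]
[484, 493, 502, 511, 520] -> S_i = 484 + 9*i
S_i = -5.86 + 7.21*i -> [-5.86, 1.35, 8.56, 15.77, 22.98]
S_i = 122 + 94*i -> [122, 216, 310, 404, 498]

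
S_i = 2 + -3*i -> [2, -1, -4, -7, -10]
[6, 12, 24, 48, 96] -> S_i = 6*2^i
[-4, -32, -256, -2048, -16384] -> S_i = -4*8^i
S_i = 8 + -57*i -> [8, -49, -106, -163, -220]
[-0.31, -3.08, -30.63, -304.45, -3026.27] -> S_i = -0.31*9.94^i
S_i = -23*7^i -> [-23, -161, -1127, -7889, -55223]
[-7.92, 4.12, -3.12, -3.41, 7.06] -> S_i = Random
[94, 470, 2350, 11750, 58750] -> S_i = 94*5^i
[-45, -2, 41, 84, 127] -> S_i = -45 + 43*i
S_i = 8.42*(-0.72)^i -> [8.42, -6.06, 4.36, -3.14, 2.26]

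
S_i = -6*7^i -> [-6, -42, -294, -2058, -14406]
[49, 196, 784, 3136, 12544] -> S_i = 49*4^i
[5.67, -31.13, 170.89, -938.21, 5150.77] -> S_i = 5.67*(-5.49)^i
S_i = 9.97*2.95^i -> [9.97, 29.41, 86.76, 255.95, 755.06]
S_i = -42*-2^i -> [-42, 84, -168, 336, -672]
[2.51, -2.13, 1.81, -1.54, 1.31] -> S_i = 2.51*(-0.85)^i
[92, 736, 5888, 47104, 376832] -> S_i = 92*8^i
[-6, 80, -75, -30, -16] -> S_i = Random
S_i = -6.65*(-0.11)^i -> [-6.65, 0.73, -0.08, 0.01, -0.0]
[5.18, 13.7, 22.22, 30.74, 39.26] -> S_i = 5.18 + 8.52*i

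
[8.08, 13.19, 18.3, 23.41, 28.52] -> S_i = 8.08 + 5.11*i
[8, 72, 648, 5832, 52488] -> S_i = 8*9^i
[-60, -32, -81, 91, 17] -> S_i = Random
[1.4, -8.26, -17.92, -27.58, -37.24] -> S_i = 1.40 + -9.66*i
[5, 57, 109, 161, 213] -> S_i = 5 + 52*i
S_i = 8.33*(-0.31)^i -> [8.33, -2.58, 0.8, -0.25, 0.08]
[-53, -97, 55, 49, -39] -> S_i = Random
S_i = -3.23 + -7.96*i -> [-3.23, -11.19, -19.15, -27.11, -35.07]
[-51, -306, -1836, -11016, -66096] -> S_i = -51*6^i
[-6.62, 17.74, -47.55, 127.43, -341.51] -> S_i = -6.62*(-2.68)^i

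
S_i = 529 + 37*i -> [529, 566, 603, 640, 677]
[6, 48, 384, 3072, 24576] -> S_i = 6*8^i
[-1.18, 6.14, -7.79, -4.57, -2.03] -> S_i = Random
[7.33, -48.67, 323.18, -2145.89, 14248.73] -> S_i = 7.33*(-6.64)^i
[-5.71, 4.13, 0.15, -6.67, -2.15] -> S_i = Random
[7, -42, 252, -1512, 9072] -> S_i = 7*-6^i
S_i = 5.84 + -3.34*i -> [5.84, 2.5, -0.84, -4.18, -7.52]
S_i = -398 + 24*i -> [-398, -374, -350, -326, -302]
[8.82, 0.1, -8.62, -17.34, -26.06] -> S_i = 8.82 + -8.72*i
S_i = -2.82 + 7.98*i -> [-2.82, 5.16, 13.14, 21.12, 29.1]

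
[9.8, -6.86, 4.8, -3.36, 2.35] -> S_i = 9.80*(-0.70)^i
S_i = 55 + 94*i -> [55, 149, 243, 337, 431]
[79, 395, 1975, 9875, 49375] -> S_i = 79*5^i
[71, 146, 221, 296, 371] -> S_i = 71 + 75*i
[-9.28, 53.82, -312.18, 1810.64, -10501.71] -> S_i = -9.28*(-5.80)^i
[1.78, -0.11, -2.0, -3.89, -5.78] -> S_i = 1.78 + -1.89*i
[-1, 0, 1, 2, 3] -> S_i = -1 + 1*i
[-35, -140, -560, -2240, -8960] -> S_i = -35*4^i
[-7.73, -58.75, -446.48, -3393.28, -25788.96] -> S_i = -7.73*7.60^i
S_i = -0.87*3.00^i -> [-0.87, -2.61, -7.83, -23.49, -70.47]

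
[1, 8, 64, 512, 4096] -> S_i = 1*8^i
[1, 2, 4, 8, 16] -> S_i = 1*2^i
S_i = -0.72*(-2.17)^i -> [-0.72, 1.56, -3.39, 7.36, -15.97]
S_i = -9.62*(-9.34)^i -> [-9.62, 89.85, -839.21, 7838.19, -73208.68]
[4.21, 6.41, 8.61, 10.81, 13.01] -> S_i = 4.21 + 2.20*i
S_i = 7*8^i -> [7, 56, 448, 3584, 28672]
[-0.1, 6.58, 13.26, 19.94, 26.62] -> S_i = -0.10 + 6.68*i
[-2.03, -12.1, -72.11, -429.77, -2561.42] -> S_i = -2.03*5.96^i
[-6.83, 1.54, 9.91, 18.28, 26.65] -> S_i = -6.83 + 8.37*i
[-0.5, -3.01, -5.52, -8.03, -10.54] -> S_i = -0.50 + -2.51*i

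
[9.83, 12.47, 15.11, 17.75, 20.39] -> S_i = 9.83 + 2.64*i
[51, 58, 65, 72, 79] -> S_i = 51 + 7*i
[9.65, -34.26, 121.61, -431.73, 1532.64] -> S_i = 9.65*(-3.55)^i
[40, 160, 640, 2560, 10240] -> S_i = 40*4^i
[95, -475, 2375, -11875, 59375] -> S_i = 95*-5^i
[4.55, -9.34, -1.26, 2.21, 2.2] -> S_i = Random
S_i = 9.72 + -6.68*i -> [9.72, 3.04, -3.64, -10.32, -17.0]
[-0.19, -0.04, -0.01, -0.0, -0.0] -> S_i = -0.19*0.23^i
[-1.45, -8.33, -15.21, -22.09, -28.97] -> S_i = -1.45 + -6.88*i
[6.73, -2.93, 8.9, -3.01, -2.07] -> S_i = Random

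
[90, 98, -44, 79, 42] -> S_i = Random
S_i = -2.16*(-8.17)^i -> [-2.16, 17.65, -144.18, 1177.93, -9623.7]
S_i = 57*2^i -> [57, 114, 228, 456, 912]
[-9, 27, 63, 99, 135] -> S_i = -9 + 36*i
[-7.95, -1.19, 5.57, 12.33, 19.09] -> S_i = -7.95 + 6.76*i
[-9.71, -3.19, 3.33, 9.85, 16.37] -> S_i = -9.71 + 6.52*i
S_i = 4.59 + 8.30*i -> [4.59, 12.89, 21.19, 29.49, 37.79]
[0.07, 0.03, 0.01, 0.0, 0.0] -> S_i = 0.07*0.38^i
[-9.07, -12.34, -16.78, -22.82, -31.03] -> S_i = -9.07*1.36^i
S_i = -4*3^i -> [-4, -12, -36, -108, -324]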